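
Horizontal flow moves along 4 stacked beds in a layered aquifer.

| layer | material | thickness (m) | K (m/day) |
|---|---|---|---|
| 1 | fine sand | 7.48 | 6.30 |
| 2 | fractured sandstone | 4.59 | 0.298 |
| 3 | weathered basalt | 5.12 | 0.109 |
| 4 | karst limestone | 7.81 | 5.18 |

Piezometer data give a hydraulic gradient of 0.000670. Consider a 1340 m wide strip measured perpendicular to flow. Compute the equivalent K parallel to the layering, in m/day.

3.58

Flow is parallel to layering, so each bed carries its own Darcy discharge and the transmissivities add.
Σ(K_i·b_i) = 6.30×7.48 + 0.298×4.59 + 0.109×5.12 + 5.18×7.81 = 89.51 m²/day.
Total thickness b = 25.00 m, so K_eq = Σ(K_i·b_i)/b = 3.580 m/day.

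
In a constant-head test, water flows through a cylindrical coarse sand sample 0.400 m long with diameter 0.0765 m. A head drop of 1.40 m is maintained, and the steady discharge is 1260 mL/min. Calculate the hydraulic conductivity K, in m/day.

113

Cross-sectional area A = π·(d/2)² = π × (0.0765/2)² = 0.004596 m².
Convert discharge: 1260 mL/min = 2.100e-05 m³/s.
Darcy's law rearranged: K = Q·L / (A·Δh) = 2.100e-05 × 0.400 / (0.004596 × 1.40) = 0.001305 m/s = 112.8 m/day.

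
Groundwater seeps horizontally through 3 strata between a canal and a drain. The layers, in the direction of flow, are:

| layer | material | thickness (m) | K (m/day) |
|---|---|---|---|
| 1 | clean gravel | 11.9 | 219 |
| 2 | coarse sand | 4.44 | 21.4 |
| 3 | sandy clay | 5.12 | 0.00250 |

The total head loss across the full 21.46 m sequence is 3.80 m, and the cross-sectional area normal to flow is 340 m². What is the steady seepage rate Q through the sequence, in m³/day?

Flow is perpendicular to layering, so the layers act in series and the equivalent K is the thickness-weighted harmonic mean.
Total thickness L = 11.9 + 4.44 + 5.12 = 21.46 m.
Σ(b_i/K_i) = 11.9/219 + 4.44/21.4 + 5.12/0.00250 = 2048 d.
K_eq = L / Σ(b_i/K_i) = 21.46 / 2048 = 0.01048 m/day.
Q = K_eq · A · (Δh/L) = 0.01048 × 340 × (3.80/21.46) = 0.6308 m³/day.

0.631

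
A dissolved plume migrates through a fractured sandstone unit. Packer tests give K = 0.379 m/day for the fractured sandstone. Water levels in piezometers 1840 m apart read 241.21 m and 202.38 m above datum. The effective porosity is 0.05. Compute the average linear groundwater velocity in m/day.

0.160

Hydraulic gradient i = (241.21 − 202.38) / 1840 = 38.83 / 1840 = 0.02110.
Darcy flux q = K · i = 0.3790 × 0.02110 = 0.007998 m/day.
Seepage velocity v = q / n_e = 0.007998 / 0.05 = 0.1600 m/day.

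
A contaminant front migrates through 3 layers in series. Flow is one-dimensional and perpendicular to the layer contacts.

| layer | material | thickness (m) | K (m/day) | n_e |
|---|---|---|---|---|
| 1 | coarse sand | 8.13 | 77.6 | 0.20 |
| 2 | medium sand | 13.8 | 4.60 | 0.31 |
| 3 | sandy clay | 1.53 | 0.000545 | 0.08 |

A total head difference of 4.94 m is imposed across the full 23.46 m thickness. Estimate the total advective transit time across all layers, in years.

9.39

With flow normal to the layers, continuity requires the same specific discharge q through every layer.
Σ(b_i/K_i) = 8.13/77.6 + 13.8/4.60 + 1.53/0.000545 = 2810 d.
q = Δh / Σ(b_i/K_i) = 4.94 / 2810 = 0.001758 m/day.
In each layer the seepage velocity is v_i = q/n_i, so the layer transit time is t_i = b_i·n_i / q:
  layer 1 (coarse sand): t_1 = 8.13 × 0.20 / 0.001758 = 925.1 d
  layer 2 (medium sand): t_2 = 13.8 × 0.31 / 0.001758 = 2434 d
  layer 3 (sandy clay): t_3 = 1.53 × 0.08 / 0.001758 = 69.64 d
Total t = Σ t_i = 3429 days = 9.387 years.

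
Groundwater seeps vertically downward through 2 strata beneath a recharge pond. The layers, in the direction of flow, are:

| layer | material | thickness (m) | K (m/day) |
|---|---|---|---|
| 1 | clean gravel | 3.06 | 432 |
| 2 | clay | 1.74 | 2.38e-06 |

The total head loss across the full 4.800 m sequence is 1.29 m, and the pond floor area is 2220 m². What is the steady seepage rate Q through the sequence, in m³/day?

Flow is perpendicular to layering, so the layers act in series and the equivalent K is the thickness-weighted harmonic mean.
Total thickness L = 3.06 + 1.74 = 4.800 m.
Σ(b_i/K_i) = 3.06/432 + 1.74/2.38e-06 = 7.311e+05 d.
K_eq = L / Σ(b_i/K_i) = 4.800 / 7.311e+05 = 6.566e-06 m/day.
Q = K_eq · A · (Δh/L) = 6.566e-06 × 2220 × (1.29/4.800) = 0.003917 m³/day.

0.00392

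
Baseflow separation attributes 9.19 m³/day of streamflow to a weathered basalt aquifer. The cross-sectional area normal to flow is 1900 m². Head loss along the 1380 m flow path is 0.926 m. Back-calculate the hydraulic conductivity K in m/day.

Hydraulic gradient i = Δh / L = 0.926 / 1380 = 0.0006710.
From Q = K·A·i, K = Q / (A·i) = 9.19 / (1900 × 0.0006710) = 7.208 m/day.

7.21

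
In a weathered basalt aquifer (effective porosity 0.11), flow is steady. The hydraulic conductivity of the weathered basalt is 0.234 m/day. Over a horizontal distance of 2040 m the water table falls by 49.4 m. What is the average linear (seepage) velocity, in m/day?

0.0515

Hydraulic gradient i = Δh / L = 49.4 / 2040 = 0.02422.
Darcy flux q = K · i = 0.2340 × 0.02422 = 0.005666 m/day.
Seepage velocity v = q / n_e = 0.005666 / 0.11 = 0.05151 m/day.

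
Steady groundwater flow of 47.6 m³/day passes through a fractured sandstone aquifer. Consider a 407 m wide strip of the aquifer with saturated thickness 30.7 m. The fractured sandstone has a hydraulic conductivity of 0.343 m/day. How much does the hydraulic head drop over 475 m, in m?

5.28

Cross-sectional area A = 407 × 30.7 = 12495 m².
From Q = K·A·i, i = Q / (K·A) = 47.6 / (0.3430 × 12495) = 0.01111.
Head loss Δh = i · L = 0.01111 × 475 = 5.276 m.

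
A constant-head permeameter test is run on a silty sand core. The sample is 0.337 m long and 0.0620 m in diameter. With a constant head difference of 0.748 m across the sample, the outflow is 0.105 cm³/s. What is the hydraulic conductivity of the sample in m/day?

1.35

Cross-sectional area A = π·(d/2)² = π × (0.0620/2)² = 0.003019 m².
Convert discharge: 0.105 cm³/s = 1.050e-07 m³/s.
Darcy's law rearranged: K = Q·L / (A·Δh) = 1.050e-07 × 0.337 / (0.003019 × 0.748) = 1.567e-05 m/s = 1.354 m/day.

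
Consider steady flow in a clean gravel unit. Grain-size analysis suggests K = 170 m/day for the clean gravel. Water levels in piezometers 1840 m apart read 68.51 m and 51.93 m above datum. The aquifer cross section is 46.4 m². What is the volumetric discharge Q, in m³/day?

71.1

Hydraulic gradient i = (68.51 − 51.93) / 1840 = 16.58 / 1840 = 0.009011.
Darcy's law: Q = K · A · i = 170.0 × 46.40 × 0.009011 = 71.08 m³/day.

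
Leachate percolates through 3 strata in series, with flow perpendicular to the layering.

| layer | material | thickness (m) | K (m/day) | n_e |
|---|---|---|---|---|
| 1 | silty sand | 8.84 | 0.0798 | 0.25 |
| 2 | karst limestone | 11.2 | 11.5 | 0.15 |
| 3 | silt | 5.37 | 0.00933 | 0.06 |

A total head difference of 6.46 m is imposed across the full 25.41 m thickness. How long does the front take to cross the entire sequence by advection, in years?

With flow normal to the layers, continuity requires the same specific discharge q through every layer.
Σ(b_i/K_i) = 8.84/0.0798 + 11.2/11.5 + 5.37/0.00933 = 687.3 d.
q = Δh / Σ(b_i/K_i) = 6.46 / 687.3 = 0.009399 m/day.
In each layer the seepage velocity is v_i = q/n_i, so the layer transit time is t_i = b_i·n_i / q:
  layer 1 (silty sand): t_1 = 8.84 × 0.25 / 0.009399 = 235.1 d
  layer 2 (karst limestone): t_2 = 11.2 × 0.15 / 0.009399 = 178.7 d
  layer 3 (silt): t_3 = 5.37 × 0.06 / 0.009399 = 34.28 d
Total t = Σ t_i = 448.2 days = 1.227 years.

1.23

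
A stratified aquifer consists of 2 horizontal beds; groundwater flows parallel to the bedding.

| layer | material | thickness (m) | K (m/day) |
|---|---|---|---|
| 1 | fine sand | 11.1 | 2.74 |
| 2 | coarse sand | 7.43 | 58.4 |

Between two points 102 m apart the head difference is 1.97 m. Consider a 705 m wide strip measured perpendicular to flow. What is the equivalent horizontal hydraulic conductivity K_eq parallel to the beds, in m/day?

25.1

Flow is parallel to layering, so each bed carries its own Darcy discharge and the transmissivities add.
Σ(K_i·b_i) = 2.74×11.1 + 58.4×7.43 = 464.3 m²/day.
Total thickness b = 18.53 m, so K_eq = Σ(K_i·b_i)/b = 25.06 m/day.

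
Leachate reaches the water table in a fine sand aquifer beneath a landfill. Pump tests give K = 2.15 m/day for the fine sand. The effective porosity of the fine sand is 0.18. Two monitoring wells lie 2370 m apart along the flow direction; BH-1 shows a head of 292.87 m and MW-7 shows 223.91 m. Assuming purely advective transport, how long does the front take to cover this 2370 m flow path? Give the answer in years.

18.7

Hydraulic gradient i = (292.87 − 223.91) / 2370 = 68.96 / 2370 = 0.02910.
Darcy flux q = K · i = 2.150 × 0.02910 = 0.06256 m/day.
Seepage velocity v = q / n_e = 0.06256 / 0.18 = 0.3475 m/day.
Travel time t = L / v = 2370 / 0.3475 = 6819 days = 18.67 years.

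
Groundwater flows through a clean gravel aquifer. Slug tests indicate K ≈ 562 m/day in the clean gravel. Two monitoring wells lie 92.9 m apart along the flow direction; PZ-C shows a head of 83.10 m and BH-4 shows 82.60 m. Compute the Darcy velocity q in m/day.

Hydraulic gradient i = (83.10 − 82.60) / 92.9 = 0.5 / 92.9 = 0.005382.
Specific discharge q = K · i = 562.0 × 0.005382 = 3.025 m/day.

3.02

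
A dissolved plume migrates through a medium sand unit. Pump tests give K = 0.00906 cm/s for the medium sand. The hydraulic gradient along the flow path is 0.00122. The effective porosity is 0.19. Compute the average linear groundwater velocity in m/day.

0.0503

Convert K: 0.00906 cm/s × 864 = 7.828 m/day.
Hydraulic gradient i = 0.00122.
Darcy flux q = K · i = 7.828 × 0.001220 = 0.009550 m/day.
Seepage velocity v = q / n_e = 0.009550 / 0.19 = 0.05026 m/day.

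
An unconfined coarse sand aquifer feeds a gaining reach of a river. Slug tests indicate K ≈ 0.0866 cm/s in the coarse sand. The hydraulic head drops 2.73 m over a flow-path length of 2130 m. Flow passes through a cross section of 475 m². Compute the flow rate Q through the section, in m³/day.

Convert K: 0.0866 cm/s × 864 = 74.82 m/day.
Hydraulic gradient i = Δh / L = 2.73 / 2130 = 0.001282.
Darcy's law: Q = K · A · i = 74.82 × 475.0 × 0.001282 = 45.55 m³/day.

45.6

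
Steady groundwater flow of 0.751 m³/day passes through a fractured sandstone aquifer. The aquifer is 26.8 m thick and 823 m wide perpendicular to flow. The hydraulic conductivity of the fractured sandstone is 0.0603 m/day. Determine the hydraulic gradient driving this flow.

Cross-sectional area A = 823 × 26.8 = 22056 m².
From Q = K·A·i, i = Q / (K·A) = 0.751 / (0.06030 × 22056) = 0.0005647.

0.000565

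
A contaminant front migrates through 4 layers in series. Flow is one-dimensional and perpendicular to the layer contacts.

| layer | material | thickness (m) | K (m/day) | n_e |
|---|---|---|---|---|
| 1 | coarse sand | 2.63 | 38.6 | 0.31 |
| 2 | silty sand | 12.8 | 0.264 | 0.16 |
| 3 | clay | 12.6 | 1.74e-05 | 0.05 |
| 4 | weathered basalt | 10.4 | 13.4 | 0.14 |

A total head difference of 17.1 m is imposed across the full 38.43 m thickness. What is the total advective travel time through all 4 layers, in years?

With flow normal to the layers, continuity requires the same specific discharge q through every layer.
Σ(b_i/K_i) = 2.63/38.6 + 12.8/0.264 + 12.6/1.74e-05 + 10.4/13.4 = 7.242e+05 d.
q = Δh / Σ(b_i/K_i) = 17.1 / 7.242e+05 = 2.361e-05 m/day.
In each layer the seepage velocity is v_i = q/n_i, so the layer transit time is t_i = b_i·n_i / q:
  layer 1 (coarse sand): t_1 = 2.63 × 0.31 / 2.361e-05 = 34528 d
  layer 2 (silty sand): t_2 = 12.8 × 0.16 / 2.361e-05 = 86733 d
  layer 3 (clay): t_3 = 12.6 × 0.05 / 2.361e-05 = 26681 d
  layer 4 (weathered basalt): t_4 = 10.4 × 0.14 / 2.361e-05 = 61662 d
Total t = Σ t_i = 2.096e+05 days = 573.9 years.

574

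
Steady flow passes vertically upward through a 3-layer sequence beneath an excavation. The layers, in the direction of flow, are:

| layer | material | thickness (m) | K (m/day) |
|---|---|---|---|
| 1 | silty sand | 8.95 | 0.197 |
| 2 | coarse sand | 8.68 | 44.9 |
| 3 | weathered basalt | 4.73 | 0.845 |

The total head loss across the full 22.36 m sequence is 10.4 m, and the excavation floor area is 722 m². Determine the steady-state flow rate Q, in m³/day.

147

Flow is perpendicular to layering, so the layers act in series and the equivalent K is the thickness-weighted harmonic mean.
Total thickness L = 8.95 + 8.68 + 4.73 = 22.36 m.
Σ(b_i/K_i) = 8.95/0.197 + 8.68/44.9 + 4.73/0.845 = 51.22 d.
K_eq = L / Σ(b_i/K_i) = 22.36 / 51.22 = 0.4365 m/day.
Q = K_eq · A · (Δh/L) = 0.4365 × 722 × (10.4/22.36) = 146.6 m³/day.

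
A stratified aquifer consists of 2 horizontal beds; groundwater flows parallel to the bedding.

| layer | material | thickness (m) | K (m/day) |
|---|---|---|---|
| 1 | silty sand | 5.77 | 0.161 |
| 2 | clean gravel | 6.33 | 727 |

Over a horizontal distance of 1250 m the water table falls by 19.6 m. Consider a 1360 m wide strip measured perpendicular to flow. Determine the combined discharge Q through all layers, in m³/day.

98200

Flow is parallel to layering, so each bed carries its own Darcy discharge and the transmissivities add.
Σ(K_i·b_i) = 0.161×5.77 + 727×6.33 = 4603 m²/day.
Hydraulic gradient i = Δh / L = 19.6 / 1250 = 0.01568.
Q = Σ(K_i·b_i) · W · i = 4603 × 1360 × 0.01568 = 98155 m³/day.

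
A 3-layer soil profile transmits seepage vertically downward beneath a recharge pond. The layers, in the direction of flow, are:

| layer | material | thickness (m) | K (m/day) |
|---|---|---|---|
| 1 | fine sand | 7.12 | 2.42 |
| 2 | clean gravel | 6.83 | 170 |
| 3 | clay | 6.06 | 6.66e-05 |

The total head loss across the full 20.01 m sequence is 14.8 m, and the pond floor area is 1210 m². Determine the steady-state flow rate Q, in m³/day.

0.197

Flow is perpendicular to layering, so the layers act in series and the equivalent K is the thickness-weighted harmonic mean.
Total thickness L = 7.12 + 6.83 + 6.06 = 20.01 m.
Σ(b_i/K_i) = 7.12/2.42 + 6.83/170 + 6.06/6.66e-05 = 90994 d.
K_eq = L / Σ(b_i/K_i) = 20.01 / 90994 = 0.0002199 m/day.
Q = K_eq · A · (Δh/L) = 0.0002199 × 1210 × (14.8/20.01) = 0.1968 m³/day.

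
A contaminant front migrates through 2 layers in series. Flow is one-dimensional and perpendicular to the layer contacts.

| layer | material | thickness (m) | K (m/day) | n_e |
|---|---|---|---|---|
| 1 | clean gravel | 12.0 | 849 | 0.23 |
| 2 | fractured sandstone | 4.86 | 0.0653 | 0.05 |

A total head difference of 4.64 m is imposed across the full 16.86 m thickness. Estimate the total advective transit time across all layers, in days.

48.2

With flow normal to the layers, continuity requires the same specific discharge q through every layer.
Σ(b_i/K_i) = 12.0/849 + 4.86/0.0653 = 74.44 d.
q = Δh / Σ(b_i/K_i) = 4.64 / 74.44 = 0.06233 m/day.
In each layer the seepage velocity is v_i = q/n_i, so the layer transit time is t_i = b_i·n_i / q:
  layer 1 (clean gravel): t_1 = 12.0 × 0.23 / 0.06233 = 44.28 d
  layer 2 (fractured sandstone): t_2 = 4.86 × 0.05 / 0.06233 = 3.898 d
Total t = Σ t_i = 48.18 days.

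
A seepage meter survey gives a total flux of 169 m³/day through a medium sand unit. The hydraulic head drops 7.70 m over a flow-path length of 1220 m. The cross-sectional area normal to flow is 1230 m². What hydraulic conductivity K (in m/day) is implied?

21.8

Hydraulic gradient i = Δh / L = 7.70 / 1220 = 0.006311.
From Q = K·A·i, K = Q / (A·i) = 169 / (1230 × 0.006311) = 21.77 m/day.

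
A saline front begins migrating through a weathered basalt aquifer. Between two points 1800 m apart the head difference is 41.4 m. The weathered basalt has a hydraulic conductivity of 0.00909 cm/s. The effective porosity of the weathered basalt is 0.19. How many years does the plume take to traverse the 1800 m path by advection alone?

Convert K: 0.00909 cm/s × 864 = 7.854 m/day.
Hydraulic gradient i = Δh / L = 41.4 / 1800 = 0.02300.
Darcy flux q = K · i = 7.854 × 0.02300 = 0.1806 m/day.
Seepage velocity v = q / n_e = 0.1806 / 0.19 = 0.9507 m/day.
Travel time t = L / v = 1800 / 0.9507 = 1893 days = 5.184 years.

5.18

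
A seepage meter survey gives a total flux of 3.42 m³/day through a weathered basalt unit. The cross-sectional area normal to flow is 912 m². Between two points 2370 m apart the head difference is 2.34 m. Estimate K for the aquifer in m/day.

3.80

Hydraulic gradient i = Δh / L = 2.34 / 2370 = 0.0009873.
From Q = K·A·i, K = Q / (A·i) = 3.42 / (912.0 × 0.0009873) = 3.798 m/day.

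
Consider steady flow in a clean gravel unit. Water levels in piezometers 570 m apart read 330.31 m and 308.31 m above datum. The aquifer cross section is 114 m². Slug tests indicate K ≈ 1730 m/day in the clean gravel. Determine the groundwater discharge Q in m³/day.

7610

Hydraulic gradient i = (330.31 − 308.31) / 570 = 22 / 570 = 0.03860.
Darcy's law: Q = K · A · i = 1730 × 114.0 × 0.03860 = 7612 m³/day.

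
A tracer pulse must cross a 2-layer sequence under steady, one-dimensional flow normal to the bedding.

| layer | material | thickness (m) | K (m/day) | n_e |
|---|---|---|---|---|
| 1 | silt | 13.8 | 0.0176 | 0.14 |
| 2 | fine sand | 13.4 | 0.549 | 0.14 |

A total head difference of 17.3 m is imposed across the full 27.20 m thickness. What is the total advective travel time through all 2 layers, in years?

0.487

With flow normal to the layers, continuity requires the same specific discharge q through every layer.
Σ(b_i/K_i) = 13.8/0.0176 + 13.4/0.549 = 808.5 d.
q = Δh / Σ(b_i/K_i) = 17.3 / 808.5 = 0.02140 m/day.
In each layer the seepage velocity is v_i = q/n_i, so the layer transit time is t_i = b_i·n_i / q:
  layer 1 (silt): t_1 = 13.8 × 0.14 / 0.02140 = 90.29 d
  layer 2 (fine sand): t_2 = 13.4 × 0.14 / 0.02140 = 87.67 d
Total t = Σ t_i = 178.0 days = 0.4872 years.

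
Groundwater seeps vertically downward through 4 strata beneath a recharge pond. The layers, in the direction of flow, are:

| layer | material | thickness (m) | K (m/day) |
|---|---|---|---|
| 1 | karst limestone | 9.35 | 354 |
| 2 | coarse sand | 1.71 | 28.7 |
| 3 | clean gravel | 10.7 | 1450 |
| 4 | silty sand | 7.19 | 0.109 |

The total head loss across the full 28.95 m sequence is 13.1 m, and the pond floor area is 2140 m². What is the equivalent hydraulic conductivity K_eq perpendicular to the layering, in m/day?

0.438

Flow is perpendicular to layering, so the layers act in series and the equivalent K is the thickness-weighted harmonic mean.
Total thickness L = 9.35 + 1.71 + 10.7 + 7.19 = 28.95 m.
Σ(b_i/K_i) = 9.35/354 + 1.71/28.7 + 10.7/1450 + 7.19/0.109 = 66.06 d.
K_eq = L / Σ(b_i/K_i) = 28.95 / 66.06 = 0.4383 m/day.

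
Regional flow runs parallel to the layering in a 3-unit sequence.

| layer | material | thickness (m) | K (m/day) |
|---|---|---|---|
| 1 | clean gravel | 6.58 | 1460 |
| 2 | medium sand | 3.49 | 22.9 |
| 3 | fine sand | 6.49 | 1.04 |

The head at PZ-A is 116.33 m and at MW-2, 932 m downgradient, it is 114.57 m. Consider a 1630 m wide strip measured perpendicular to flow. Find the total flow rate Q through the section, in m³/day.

29800

Flow is parallel to layering, so each bed carries its own Darcy discharge and the transmissivities add.
Σ(K_i·b_i) = 1460×6.58 + 22.9×3.49 + 1.04×6.49 = 9693 m²/day.
Hydraulic gradient i = (116.33 − 114.57) / 932 = 1.76 / 932 = 0.001888.
Q = Σ(K_i·b_i) · W · i = 9693 × 1630 × 0.001888 = 29838 m³/day.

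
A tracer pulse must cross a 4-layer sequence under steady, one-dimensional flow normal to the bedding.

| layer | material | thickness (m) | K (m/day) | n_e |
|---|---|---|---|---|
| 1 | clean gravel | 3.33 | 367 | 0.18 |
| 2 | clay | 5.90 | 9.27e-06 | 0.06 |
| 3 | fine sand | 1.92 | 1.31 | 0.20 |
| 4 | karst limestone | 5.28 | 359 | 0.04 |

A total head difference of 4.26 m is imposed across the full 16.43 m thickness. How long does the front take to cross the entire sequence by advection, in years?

With flow normal to the layers, continuity requires the same specific discharge q through every layer.
Σ(b_i/K_i) = 3.33/367 + 5.90/9.27e-06 + 1.92/1.31 + 5.28/359 = 6.365e+05 d.
q = Δh / Σ(b_i/K_i) = 4.26 / 6.365e+05 = 6.693e-06 m/day.
In each layer the seepage velocity is v_i = q/n_i, so the layer transit time is t_i = b_i·n_i / q:
  layer 1 (clean gravel): t_1 = 3.33 × 0.18 / 6.693e-06 = 89553 d
  layer 2 (clay): t_2 = 5.90 × 0.06 / 6.693e-06 = 52889 d
  layer 3 (fine sand): t_3 = 1.92 × 0.20 / 6.693e-06 = 57371 d
  layer 4 (karst limestone): t_4 = 5.28 × 0.04 / 6.693e-06 = 31554 d
Total t = Σ t_i = 2.314e+05 days = 633.5 years.

633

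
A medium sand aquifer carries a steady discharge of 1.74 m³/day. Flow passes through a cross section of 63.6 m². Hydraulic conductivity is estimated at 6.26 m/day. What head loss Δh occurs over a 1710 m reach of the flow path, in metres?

From Q = K·A·i, i = Q / (K·A) = 1.74 / (6.260 × 63.60) = 0.004370.
Head loss Δh = i · L = 0.004370 × 1710 = 7.473 m.

7.47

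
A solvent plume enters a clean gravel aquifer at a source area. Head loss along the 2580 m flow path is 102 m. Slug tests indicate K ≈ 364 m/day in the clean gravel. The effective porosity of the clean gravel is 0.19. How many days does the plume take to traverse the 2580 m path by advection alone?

Hydraulic gradient i = Δh / L = 102 / 2580 = 0.03953.
Darcy flux q = K · i = 364.0 × 0.03953 = 14.39 m/day.
Seepage velocity v = q / n_e = 14.39 / 0.19 = 75.74 m/day.
Travel time t = L / v = 2580 / 75.74 = 34.06 days.

34.1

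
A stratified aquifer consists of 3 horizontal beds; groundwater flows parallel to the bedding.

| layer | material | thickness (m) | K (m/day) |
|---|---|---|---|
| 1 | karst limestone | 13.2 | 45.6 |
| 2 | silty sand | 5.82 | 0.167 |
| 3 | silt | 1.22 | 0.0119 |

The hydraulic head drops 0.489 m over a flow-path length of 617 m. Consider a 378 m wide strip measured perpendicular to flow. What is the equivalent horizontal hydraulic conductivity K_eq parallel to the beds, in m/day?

29.8

Flow is parallel to layering, so each bed carries its own Darcy discharge and the transmissivities add.
Σ(K_i·b_i) = 45.6×13.2 + 0.167×5.82 + 0.0119×1.22 = 602.9 m²/day.
Total thickness b = 20.24 m, so K_eq = Σ(K_i·b_i)/b = 29.79 m/day.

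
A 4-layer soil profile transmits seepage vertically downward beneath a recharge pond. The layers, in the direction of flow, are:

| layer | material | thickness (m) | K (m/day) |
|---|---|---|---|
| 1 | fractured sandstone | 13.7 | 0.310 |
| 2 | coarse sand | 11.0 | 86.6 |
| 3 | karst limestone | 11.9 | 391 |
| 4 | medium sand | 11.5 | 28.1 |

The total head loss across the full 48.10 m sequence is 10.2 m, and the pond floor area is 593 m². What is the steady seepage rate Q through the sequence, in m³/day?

135

Flow is perpendicular to layering, so the layers act in series and the equivalent K is the thickness-weighted harmonic mean.
Total thickness L = 13.7 + 11.0 + 11.9 + 11.5 = 48.10 m.
Σ(b_i/K_i) = 13.7/0.310 + 11.0/86.6 + 11.9/391 + 11.5/28.1 = 44.76 d.
K_eq = L / Σ(b_i/K_i) = 48.10 / 44.76 = 1.075 m/day.
Q = K_eq · A · (Δh/L) = 1.075 × 593 × (10.2/48.10) = 135.1 m³/day.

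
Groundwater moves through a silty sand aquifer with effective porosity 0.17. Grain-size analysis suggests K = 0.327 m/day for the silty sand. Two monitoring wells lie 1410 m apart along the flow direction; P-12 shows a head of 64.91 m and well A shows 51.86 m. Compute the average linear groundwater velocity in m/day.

0.0178

Hydraulic gradient i = (64.91 − 51.86) / 1410 = 13.05 / 1410 = 0.009255.
Darcy flux q = K · i = 0.3270 × 0.009255 = 0.003026 m/day.
Seepage velocity v = q / n_e = 0.003026 / 0.17 = 0.01780 m/day.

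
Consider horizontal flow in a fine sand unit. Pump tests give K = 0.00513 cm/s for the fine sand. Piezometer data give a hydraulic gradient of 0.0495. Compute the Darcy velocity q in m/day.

0.219

Convert K: 0.00513 cm/s × 864 = 4.432 m/day.
Hydraulic gradient i = 0.0495.
Specific discharge q = K · i = 4.432 × 0.04950 = 0.2194 m/day.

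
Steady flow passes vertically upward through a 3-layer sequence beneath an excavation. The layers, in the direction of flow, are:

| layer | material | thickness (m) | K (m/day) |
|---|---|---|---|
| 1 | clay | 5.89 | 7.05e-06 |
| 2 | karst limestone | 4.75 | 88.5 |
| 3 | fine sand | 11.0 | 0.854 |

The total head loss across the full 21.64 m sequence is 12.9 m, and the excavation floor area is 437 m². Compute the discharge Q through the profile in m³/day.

0.00675

Flow is perpendicular to layering, so the layers act in series and the equivalent K is the thickness-weighted harmonic mean.
Total thickness L = 5.89 + 4.75 + 11.0 = 21.64 m.
Σ(b_i/K_i) = 5.89/7.05e-06 + 4.75/88.5 + 11.0/0.854 = 8.355e+05 d.
K_eq = L / Σ(b_i/K_i) = 21.64 / 8.355e+05 = 2.590e-05 m/day.
Q = K_eq · A · (Δh/L) = 2.590e-05 × 437 × (12.9/21.64) = 0.006747 m³/day.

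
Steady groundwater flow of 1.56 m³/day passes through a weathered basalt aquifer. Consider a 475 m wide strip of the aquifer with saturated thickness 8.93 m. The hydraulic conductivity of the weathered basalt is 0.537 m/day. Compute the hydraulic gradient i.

Cross-sectional area A = 475 × 8.93 = 4242 m².
From Q = K·A·i, i = Q / (K·A) = 1.56 / (0.5370 × 4242) = 0.0006849.

0.000685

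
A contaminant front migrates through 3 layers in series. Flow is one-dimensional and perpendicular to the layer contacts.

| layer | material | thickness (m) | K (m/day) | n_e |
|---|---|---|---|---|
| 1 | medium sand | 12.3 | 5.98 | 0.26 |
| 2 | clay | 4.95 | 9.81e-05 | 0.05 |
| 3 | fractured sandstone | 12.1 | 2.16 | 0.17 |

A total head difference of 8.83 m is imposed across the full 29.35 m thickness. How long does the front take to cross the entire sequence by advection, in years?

86.1

With flow normal to the layers, continuity requires the same specific discharge q through every layer.
Σ(b_i/K_i) = 12.3/5.98 + 4.95/9.81e-05 + 12.1/2.16 = 50466 d.
q = Δh / Σ(b_i/K_i) = 8.83 / 50466 = 0.0001750 m/day.
In each layer the seepage velocity is v_i = q/n_i, so the layer transit time is t_i = b_i·n_i / q:
  layer 1 (medium sand): t_1 = 12.3 × 0.26 / 0.0001750 = 18278 d
  layer 2 (clay): t_2 = 4.95 × 0.05 / 0.0001750 = 1415 d
  layer 3 (fractured sandstone): t_3 = 12.1 × 0.17 / 0.0001750 = 11756 d
Total t = Σ t_i = 31449 days = 86.10 years.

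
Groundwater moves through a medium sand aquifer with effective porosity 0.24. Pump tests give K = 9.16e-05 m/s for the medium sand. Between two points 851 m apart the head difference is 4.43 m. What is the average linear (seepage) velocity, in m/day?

Convert K: 9.16e-05 m/s × 86400 = 7.914 m/day.
Hydraulic gradient i = Δh / L = 4.43 / 851 = 0.005206.
Darcy flux q = K · i = 7.914 × 0.005206 = 0.04120 m/day.
Seepage velocity v = q / n_e = 0.04120 / 0.24 = 0.1717 m/day.

0.172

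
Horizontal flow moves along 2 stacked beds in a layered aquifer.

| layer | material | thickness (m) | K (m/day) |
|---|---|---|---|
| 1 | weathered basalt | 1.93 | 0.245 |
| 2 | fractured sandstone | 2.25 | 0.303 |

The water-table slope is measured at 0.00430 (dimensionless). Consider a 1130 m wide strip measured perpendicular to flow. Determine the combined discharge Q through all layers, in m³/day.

Flow is parallel to layering, so each bed carries its own Darcy discharge and the transmissivities add.
Σ(K_i·b_i) = 0.245×1.93 + 0.303×2.25 = 1.155 m²/day.
Hydraulic gradient i = 0.00430.
Q = Σ(K_i·b_i) · W · i = 1.155 × 1130 × 0.004300 = 5.610 m³/day.

5.61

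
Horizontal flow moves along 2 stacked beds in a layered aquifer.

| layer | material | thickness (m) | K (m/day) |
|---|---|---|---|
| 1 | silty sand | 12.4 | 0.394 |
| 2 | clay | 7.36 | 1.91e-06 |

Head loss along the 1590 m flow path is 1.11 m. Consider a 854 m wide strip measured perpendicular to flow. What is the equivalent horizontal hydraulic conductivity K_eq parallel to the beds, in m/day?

0.247

Flow is parallel to layering, so each bed carries its own Darcy discharge and the transmissivities add.
Σ(K_i·b_i) = 0.394×12.4 + 1.91e-06×7.36 = 4.886 m²/day.
Total thickness b = 19.76 m, so K_eq = Σ(K_i·b_i)/b = 0.2472 m/day.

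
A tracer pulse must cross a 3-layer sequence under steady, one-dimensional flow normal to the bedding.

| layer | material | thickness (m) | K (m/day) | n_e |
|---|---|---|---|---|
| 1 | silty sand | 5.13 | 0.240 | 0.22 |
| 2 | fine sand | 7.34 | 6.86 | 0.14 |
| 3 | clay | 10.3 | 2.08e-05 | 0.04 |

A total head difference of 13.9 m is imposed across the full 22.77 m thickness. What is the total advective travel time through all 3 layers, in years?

251

With flow normal to the layers, continuity requires the same specific discharge q through every layer.
Σ(b_i/K_i) = 5.13/0.240 + 7.34/6.86 + 10.3/2.08e-05 = 4.952e+05 d.
q = Δh / Σ(b_i/K_i) = 13.9 / 4.952e+05 = 2.807e-05 m/day.
In each layer the seepage velocity is v_i = q/n_i, so the layer transit time is t_i = b_i·n_i / q:
  layer 1 (silty sand): t_1 = 5.13 × 0.22 / 2.807e-05 = 40209 d
  layer 2 (fine sand): t_2 = 7.34 × 0.14 / 2.807e-05 = 36610 d
  layer 3 (clay): t_3 = 10.3 × 0.04 / 2.807e-05 = 14678 d
Total t = Σ t_i = 91497 days = 250.5 years.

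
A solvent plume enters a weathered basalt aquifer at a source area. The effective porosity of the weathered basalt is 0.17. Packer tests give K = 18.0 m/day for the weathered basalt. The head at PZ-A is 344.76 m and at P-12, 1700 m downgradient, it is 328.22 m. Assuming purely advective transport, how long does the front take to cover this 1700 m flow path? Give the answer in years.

Hydraulic gradient i = (344.76 − 328.22) / 1700 = 16.54 / 1700 = 0.009729.
Darcy flux q = K · i = 18.00 × 0.009729 = 0.1751 m/day.
Seepage velocity v = q / n_e = 0.1751 / 0.17 = 1.030 m/day.
Travel time t = L / v = 1700 / 1.030 = 1650 days = 4.518 years.

4.52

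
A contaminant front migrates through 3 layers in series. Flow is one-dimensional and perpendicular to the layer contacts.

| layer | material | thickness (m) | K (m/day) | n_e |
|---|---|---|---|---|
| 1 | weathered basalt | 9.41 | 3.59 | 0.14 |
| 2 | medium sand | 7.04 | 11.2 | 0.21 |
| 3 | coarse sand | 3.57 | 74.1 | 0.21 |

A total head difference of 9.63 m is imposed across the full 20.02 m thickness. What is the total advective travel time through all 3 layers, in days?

1.21

With flow normal to the layers, continuity requires the same specific discharge q through every layer.
Σ(b_i/K_i) = 9.41/3.59 + 7.04/11.2 + 3.57/74.1 = 3.298 d.
q = Δh / Σ(b_i/K_i) = 9.63 / 3.298 = 2.920 m/day.
In each layer the seepage velocity is v_i = q/n_i, so the layer transit time is t_i = b_i·n_i / q:
  layer 1 (weathered basalt): t_1 = 9.41 × 0.14 / 2.920 = 0.4512 d
  layer 2 (medium sand): t_2 = 7.04 × 0.21 / 2.920 = 0.5063 d
  layer 3 (coarse sand): t_3 = 3.57 × 0.21 / 2.920 = 0.2567 d
Total t = Σ t_i = 1.214 days.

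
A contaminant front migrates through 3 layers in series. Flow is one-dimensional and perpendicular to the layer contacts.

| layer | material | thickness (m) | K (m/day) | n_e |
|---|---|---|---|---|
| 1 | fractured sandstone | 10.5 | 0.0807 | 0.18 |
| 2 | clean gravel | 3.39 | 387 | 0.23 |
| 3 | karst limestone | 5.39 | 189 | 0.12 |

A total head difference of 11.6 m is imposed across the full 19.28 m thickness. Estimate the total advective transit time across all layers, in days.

37.2

With flow normal to the layers, continuity requires the same specific discharge q through every layer.
Σ(b_i/K_i) = 10.5/0.0807 + 3.39/387 + 5.39/189 = 130.1 d.
q = Δh / Σ(b_i/K_i) = 11.6 / 130.1 = 0.08913 m/day.
In each layer the seepage velocity is v_i = q/n_i, so the layer transit time is t_i = b_i·n_i / q:
  layer 1 (fractured sandstone): t_1 = 10.5 × 0.18 / 0.08913 = 21.21 d
  layer 2 (clean gravel): t_2 = 3.39 × 0.23 / 0.08913 = 8.748 d
  layer 3 (karst limestone): t_3 = 5.39 × 0.12 / 0.08913 = 7.257 d
Total t = Σ t_i = 37.21 days.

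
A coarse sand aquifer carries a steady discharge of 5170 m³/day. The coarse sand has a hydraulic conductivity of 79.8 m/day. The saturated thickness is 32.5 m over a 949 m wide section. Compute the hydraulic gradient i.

Cross-sectional area A = 949 × 32.5 = 30842 m².
From Q = K·A·i, i = Q / (K·A) = 5170 / (79.80 × 30842) = 0.002101.

0.00210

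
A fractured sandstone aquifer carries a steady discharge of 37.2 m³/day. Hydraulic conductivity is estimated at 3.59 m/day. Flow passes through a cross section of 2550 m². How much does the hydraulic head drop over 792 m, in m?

From Q = K·A·i, i = Q / (K·A) = 37.2 / (3.590 × 2550) = 0.004064.
Head loss Δh = i · L = 0.004064 × 792 = 3.218 m.

3.22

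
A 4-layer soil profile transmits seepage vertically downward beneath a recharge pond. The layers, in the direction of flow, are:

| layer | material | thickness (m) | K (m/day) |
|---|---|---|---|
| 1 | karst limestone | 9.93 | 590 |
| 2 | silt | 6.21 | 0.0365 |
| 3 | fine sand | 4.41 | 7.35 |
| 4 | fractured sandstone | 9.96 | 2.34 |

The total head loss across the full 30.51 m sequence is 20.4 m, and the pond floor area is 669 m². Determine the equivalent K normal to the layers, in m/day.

Flow is perpendicular to layering, so the layers act in series and the equivalent K is the thickness-weighted harmonic mean.
Total thickness L = 9.93 + 6.21 + 4.41 + 9.96 = 30.51 m.
Σ(b_i/K_i) = 9.93/590 + 6.21/0.0365 + 4.41/7.35 + 9.96/2.34 = 175.0 d.
K_eq = L / Σ(b_i/K_i) = 30.51 / 175.0 = 0.1743 m/day.

0.174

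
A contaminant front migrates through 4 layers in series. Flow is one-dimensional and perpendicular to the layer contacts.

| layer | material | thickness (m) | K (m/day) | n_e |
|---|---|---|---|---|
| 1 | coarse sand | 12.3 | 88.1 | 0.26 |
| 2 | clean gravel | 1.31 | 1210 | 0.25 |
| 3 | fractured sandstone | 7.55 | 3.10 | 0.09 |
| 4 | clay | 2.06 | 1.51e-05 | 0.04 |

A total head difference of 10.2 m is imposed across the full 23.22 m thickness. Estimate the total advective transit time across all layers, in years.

With flow normal to the layers, continuity requires the same specific discharge q through every layer.
Σ(b_i/K_i) = 12.3/88.1 + 1.31/1210 + 7.55/3.10 + 2.06/1.51e-05 = 1.364e+05 d.
q = Δh / Σ(b_i/K_i) = 10.2 / 1.364e+05 = 7.477e-05 m/day.
In each layer the seepage velocity is v_i = q/n_i, so the layer transit time is t_i = b_i·n_i / q:
  layer 1 (coarse sand): t_1 = 12.3 × 0.26 / 7.477e-05 = 42774 d
  layer 2 (clean gravel): t_2 = 1.31 × 0.25 / 7.477e-05 = 4380 d
  layer 3 (fractured sandstone): t_3 = 7.55 × 0.09 / 7.477e-05 = 9088 d
  layer 4 (clay): t_4 = 2.06 × 0.04 / 7.477e-05 = 1102 d
Total t = Σ t_i = 57345 days = 157.0 years.

157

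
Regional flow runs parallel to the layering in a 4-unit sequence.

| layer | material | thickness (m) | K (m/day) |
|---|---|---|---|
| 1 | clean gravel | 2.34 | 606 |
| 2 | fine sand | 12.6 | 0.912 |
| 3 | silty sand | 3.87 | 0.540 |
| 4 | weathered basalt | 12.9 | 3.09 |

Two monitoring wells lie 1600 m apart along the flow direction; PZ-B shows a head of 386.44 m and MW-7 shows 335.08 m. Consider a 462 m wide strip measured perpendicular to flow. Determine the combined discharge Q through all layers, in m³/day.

Flow is parallel to layering, so each bed carries its own Darcy discharge and the transmissivities add.
Σ(K_i·b_i) = 606×2.34 + 0.912×12.6 + 0.540×3.87 + 3.09×12.9 = 1471 m²/day.
Hydraulic gradient i = (386.44 − 335.08) / 1600 = 51.36 / 1600 = 0.03210.
Q = Σ(K_i·b_i) · W · i = 1471 × 462 × 0.03210 = 21822 m³/day.

21800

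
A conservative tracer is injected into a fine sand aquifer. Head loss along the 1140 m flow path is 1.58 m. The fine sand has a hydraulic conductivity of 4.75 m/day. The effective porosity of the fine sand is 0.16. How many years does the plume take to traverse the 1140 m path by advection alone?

75.9

Hydraulic gradient i = Δh / L = 1.58 / 1140 = 0.001386.
Darcy flux q = K · i = 4.750 × 0.001386 = 0.006583 m/day.
Seepage velocity v = q / n_e = 0.006583 / 0.16 = 0.04115 m/day.
Travel time t = L / v = 1140 / 0.04115 = 27706 days = 75.86 years.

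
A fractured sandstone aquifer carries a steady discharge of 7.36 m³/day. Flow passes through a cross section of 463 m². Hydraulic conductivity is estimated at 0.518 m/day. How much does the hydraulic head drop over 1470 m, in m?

From Q = K·A·i, i = Q / (K·A) = 7.36 / (0.5180 × 463.0) = 0.03069.
Head loss Δh = i · L = 0.03069 × 1470 = 45.11 m.

45.1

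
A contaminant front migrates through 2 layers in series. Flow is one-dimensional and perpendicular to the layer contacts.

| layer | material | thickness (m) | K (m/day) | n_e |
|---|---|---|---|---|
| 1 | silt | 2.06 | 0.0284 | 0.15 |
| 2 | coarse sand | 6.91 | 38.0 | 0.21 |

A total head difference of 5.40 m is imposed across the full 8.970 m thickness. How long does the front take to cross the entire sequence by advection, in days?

With flow normal to the layers, continuity requires the same specific discharge q through every layer.
Σ(b_i/K_i) = 2.06/0.0284 + 6.91/38.0 = 72.72 d.
q = Δh / Σ(b_i/K_i) = 5.40 / 72.72 = 0.07426 m/day.
In each layer the seepage velocity is v_i = q/n_i, so the layer transit time is t_i = b_i·n_i / q:
  layer 1 (silt): t_1 = 2.06 × 0.15 / 0.07426 = 4.161 d
  layer 2 (coarse sand): t_2 = 6.91 × 0.21 / 0.07426 = 19.54 d
Total t = Σ t_i = 23.70 days.

23.7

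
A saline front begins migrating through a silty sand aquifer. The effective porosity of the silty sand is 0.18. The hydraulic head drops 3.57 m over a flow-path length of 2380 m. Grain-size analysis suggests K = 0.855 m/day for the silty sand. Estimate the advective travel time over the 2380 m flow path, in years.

915

Hydraulic gradient i = Δh / L = 3.57 / 2380 = 0.001500.
Darcy flux q = K · i = 0.8550 × 0.001500 = 0.001283 m/day.
Seepage velocity v = q / n_e = 0.001283 / 0.18 = 0.007125 m/day.
Travel time t = L / v = 2380 / 0.007125 = 3.340e+05 days = 914.5 years.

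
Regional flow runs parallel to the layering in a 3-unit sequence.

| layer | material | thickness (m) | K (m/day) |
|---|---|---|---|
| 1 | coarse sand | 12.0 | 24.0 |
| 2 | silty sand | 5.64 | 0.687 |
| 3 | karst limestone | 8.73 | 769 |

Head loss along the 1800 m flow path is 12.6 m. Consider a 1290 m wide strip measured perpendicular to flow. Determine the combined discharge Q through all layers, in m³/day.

Flow is parallel to layering, so each bed carries its own Darcy discharge and the transmissivities add.
Σ(K_i·b_i) = 24.0×12.0 + 0.687×5.64 + 769×8.73 = 7005 m²/day.
Hydraulic gradient i = Δh / L = 12.6 / 1800 = 0.007000.
Q = Σ(K_i·b_i) · W · i = 7005 × 1290 × 0.007000 = 63257 m³/day.

63300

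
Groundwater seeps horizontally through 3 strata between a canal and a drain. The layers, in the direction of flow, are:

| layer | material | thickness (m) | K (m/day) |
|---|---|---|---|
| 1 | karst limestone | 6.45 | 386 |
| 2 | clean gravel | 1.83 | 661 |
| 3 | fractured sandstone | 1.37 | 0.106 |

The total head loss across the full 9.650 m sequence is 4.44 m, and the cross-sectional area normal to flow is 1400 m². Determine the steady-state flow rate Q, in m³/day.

Flow is perpendicular to layering, so the layers act in series and the equivalent K is the thickness-weighted harmonic mean.
Total thickness L = 6.45 + 1.83 + 1.37 = 9.650 m.
Σ(b_i/K_i) = 6.45/386 + 1.83/661 + 1.37/0.106 = 12.94 d.
K_eq = L / Σ(b_i/K_i) = 9.650 / 12.94 = 0.7455 m/day.
Q = K_eq · A · (Δh/L) = 0.7455 × 1400 × (4.44/9.650) = 480.2 m³/day.

480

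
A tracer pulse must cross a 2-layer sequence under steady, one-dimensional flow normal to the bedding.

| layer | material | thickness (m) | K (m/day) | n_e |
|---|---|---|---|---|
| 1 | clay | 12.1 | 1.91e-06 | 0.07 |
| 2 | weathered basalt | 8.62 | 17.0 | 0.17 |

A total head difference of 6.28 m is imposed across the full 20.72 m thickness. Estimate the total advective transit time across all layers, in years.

6390

With flow normal to the layers, continuity requires the same specific discharge q through every layer.
Σ(b_i/K_i) = 12.1/1.91e-06 + 8.62/17.0 = 6.335e+06 d.
q = Δh / Σ(b_i/K_i) = 6.28 / 6.335e+06 = 9.913e-07 m/day.
In each layer the seepage velocity is v_i = q/n_i, so the layer transit time is t_i = b_i·n_i / q:
  layer 1 (clay): t_1 = 12.1 × 0.07 / 9.913e-07 = 8.544e+05 d
  layer 2 (weathered basalt): t_2 = 8.62 × 0.17 / 9.913e-07 = 1.478e+06 d
Total t = Σ t_i = 2.333e+06 days = 6387 years.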